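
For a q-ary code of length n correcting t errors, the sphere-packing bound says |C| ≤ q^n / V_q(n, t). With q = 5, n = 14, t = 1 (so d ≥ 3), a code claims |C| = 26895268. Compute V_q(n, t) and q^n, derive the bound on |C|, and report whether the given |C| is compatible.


V_q(n, t) = 57, q^n = 6103515625, Hamming bound = 107079221, |C| = 26895268 ≤ bound (satisfied).

Step 1: Compute V_q(n, t) = Σ_{j=0}^1 C(n, j) (q−1)^j.
  j = 0: C(14,0)·(4)^0 = 1·1 = 1.
  j = 1: C(14,1)·(4)^1 = 14·4 = 56.
  V_q(n, t) = 1 + 56 = 57.
Step 2: q^n = 5^14 = 6103515625.
Step 3: Hamming bound ⌊q^n / V_q(n,t)⌋ = ⌊6103515625/57⌋ = 107079221.
Step 4: Compare |C| = 26895268 to 107079221: satisfied.
The claimed |C| lies below the Hamming bound.


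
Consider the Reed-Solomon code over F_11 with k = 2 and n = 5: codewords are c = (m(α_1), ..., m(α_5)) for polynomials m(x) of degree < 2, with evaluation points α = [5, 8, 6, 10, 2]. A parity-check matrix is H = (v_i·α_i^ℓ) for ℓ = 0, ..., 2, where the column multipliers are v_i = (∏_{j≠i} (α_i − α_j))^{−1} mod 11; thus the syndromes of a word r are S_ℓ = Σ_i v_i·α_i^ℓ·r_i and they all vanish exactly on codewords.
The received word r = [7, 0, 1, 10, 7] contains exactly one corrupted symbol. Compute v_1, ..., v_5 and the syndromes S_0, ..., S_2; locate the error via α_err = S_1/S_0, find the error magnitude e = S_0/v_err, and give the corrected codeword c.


S = (1, 2, 4), error at position 5, error magnitude e = 4, c = [7, 0, 1, 10, 3].

Step 1: column multipliers v_i = (∏_{j≠i}(α_i − α_j))^{−1} mod 11.
  i = 1 (α = 5): (5−8)(5−6)(5−10)(5−2) = (−3)·(−1)·(−5)·3 = −45 ≡ 10, so v_1 = 10^{−1} = 10 (mod 11).
  i = 2 (α = 8): (8−5)(8−6)(8−10)(8−2) = 3·2·(−2)·6 = −72 ≡ 5, so v_2 = 5^{−1} = 9 (mod 11).
  i = 3 (α = 6): (6−5)(6−8)(6−10)(6−2) = 1·(−2)·(−4)·4 = 32 ≡ 10, so v_3 = 10^{−1} = 10 (mod 11).
  i = 4 (α = 10): (10−5)(10−8)(10−6)(10−2) = 5·2·4·8 = 320 ≡ 1, so v_4 = 1^{−1} = 1 (mod 11).
  i = 5 (α = 2): (2−5)(2−8)(2−6)(2−10) = (−3)·(−6)·(−4)·(−8) = 576 ≡ 4, so v_5 = 4^{−1} = 3 (mod 11).
  v = [10, 9, 10, 1, 3].
Step 2: syndromes of r = [7, 0, 1, 10, 7] (all sums mod 11).
  S_0 = Σ v_i r_i = 10·7 + 9·0 + 10·1 + 1·10 + 3·7 = 111 ≡ 1.
  S_1 = Σ v_i α_i r_i = 10·5·7 + 9·8·0 + 10·6·1 + 1·10·10 + 3·2·7 = 552 ≡ 2.
  α_i^2 mod 11 = [3, 9, 3, 1, 4].
  S_2 = Σ v_i α_i^2 r_i = 10·3·7 + 9·9·0 + 10·3·1 + 1·1·10 + 3·4·7 = 334 ≡ 4.
  S = (1, 2, 4) ≠ 0, so r is not a codeword (an error is present).
Step 3: locate the error. For a single error e at position i, S_ℓ = v_i·e·α_i^ℓ, so α_err = S_1/S_0.
  S_0^{−1} = 1^{−1} = 1 (mod 11), so α_err = 2·1 = 2 ≡ 2 = α_5. Error position i = 5.
  Consistency check: S_2/S_1 = 4·6 = 24 ≡ 2 = α_err ✓ (single-error assumption holds).
Step 4: error magnitude e = S_0/v_5 = S_0·∏_{j≠5}(α_5 − α_j) = 1·4 = 4 ≡ 4 (mod 11).
Step 5: correct position 5: c_5 = r_5 − e = 7 − 4 ≡ 3 (mod 11). Hence c = [7, 0, 1, 10, 3].
  Check: interpolating c through the α_i gives m(x) = 4 + 5·x (degree < 2) with m(α_i) = c_i for every i, so c is indeed a codeword.


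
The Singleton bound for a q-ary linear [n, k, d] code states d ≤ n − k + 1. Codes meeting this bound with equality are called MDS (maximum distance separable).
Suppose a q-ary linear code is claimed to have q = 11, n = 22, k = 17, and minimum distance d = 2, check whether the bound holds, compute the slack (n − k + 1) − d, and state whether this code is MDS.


Singleton RHS = n − k + 1 = 6, slack = 4, bound satisfied, not MDS.

Singleton bound: d ≤ n − k + 1.
Here n = 22, k = 17, so n − k + 1 = 6.
Given d = 2, check d ≤ 6: YES.
Slack = (n − k + 1) − d = 4.
The code is NOT MDS (slack = 4 > 0).
Description: the claimed parameters are [22, 17, 2]_11; such a code would be non-MDS.


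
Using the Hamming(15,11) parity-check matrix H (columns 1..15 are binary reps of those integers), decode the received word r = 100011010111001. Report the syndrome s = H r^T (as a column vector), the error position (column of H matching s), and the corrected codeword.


s = (1, 0, 0, 0)^T, error position = 8, corrected codeword c = 100011000111001

Compute s = H r^T mod 2 one row at a time:
  s_1 = 1 + 0 + 1 + 1 + 1 + 0 + 0 + 1 = 5 ≡ 1 (mod 2).
  s_2 = 0 + 1 + 1 + 0 + 1 + 0 + 0 + 1 = 4 ≡ 0 (mod 2).
  s_3 = 0 + 0 + 1 + 0 + 1 + 1 + 0 + 1 = 4 ≡ 0 (mod 2).
  s_4 = 1 + 0 + 1 + 0 + 0 + 1 + 0 + 1 = 4 ≡ 0 (mod 2).
s = (1, 0, 0, 0)^T — this equals column 8 of H (binary 1000), so error is at position 8.
Correct: flip bit 8 of r = 100011010111001 to get c = 100011000111001.


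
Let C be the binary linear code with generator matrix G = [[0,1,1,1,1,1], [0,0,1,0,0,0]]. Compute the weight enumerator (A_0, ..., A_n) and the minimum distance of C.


Weight distribution: A_0 = 1, A_1 = 1, A_4 = 1, A_5 = 1. Minimum distance d = 1.

Enumerate all 2^2 = 4 messages m ∈ F_2^2.
For each, compute codeword c = mG in F_2^6, then tally its weight.
  m = 00 → c = 000000, weight = 0.
  m = 10 → c = 011111, weight = 5.
  m = 01 → c = 001000, weight = 1.
  m = 11 → c = 010111, weight = 4.
Tally weights:
  weight 0: 1 codewords.
  weight 1: 1 codewords.
  weight 4: 1 codewords.
  weight 5: 1 codewords.
Minimum distance d = smallest w > 0 with A_w > 0 = 1.
Sanity: Σ A_w = 4 = 2^2 = 4 ✓.


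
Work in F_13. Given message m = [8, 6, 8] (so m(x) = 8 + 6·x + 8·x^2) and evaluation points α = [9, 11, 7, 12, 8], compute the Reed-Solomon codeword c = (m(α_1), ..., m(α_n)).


c = [8, 2, 0, 10, 9]

Message polynomial: m(x) = 8 + 6·x + 8·x^2 (mod 13).
For each evaluation point α_i, compute m(α_i) mod 13:
  α_1 = 9: Horner steps 8 → 0 → 8, so m(9) = 8.
  α_2 = 11: Horner steps 8 → 3 → 2, so m(11) = 2.
  α_3 = 7: Horner steps 8 → 10 → 0, so m(7) = 0.
  α_4 = 12: Horner steps 8 → 11 → 10, so m(12) = 10.
  α_5 = 8: Horner steps 8 → 5 → 9, so m(8) = 9.
Codeword c = [8, 2, 0, 10, 9] ∈ F_13^5.


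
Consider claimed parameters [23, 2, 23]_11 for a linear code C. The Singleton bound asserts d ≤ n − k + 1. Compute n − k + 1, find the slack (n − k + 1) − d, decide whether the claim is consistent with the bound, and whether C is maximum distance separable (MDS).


Singleton RHS = n − k + 1 = 22, slack = -1, bound violated (no such code; not MDS).

Singleton bound: d ≤ n − k + 1.
Here n = 23, k = 2, so n − k + 1 = 22.
Given d = 23, check d ≤ 22: NO.
Slack = (n − k + 1) − d = -1.
The slack is negative: d = 23 exceeds n − k + 1 = 22 by 1, so the Singleton bound is violated and no linear [23, 2, 23]_11 code can exist. In particular it is not MDS (MDS requires d = n − k + 1 exactly).
Description: the claimed parameters are [23, 2, 23]_11; such a code would be impossible (violates the Singleton bound).


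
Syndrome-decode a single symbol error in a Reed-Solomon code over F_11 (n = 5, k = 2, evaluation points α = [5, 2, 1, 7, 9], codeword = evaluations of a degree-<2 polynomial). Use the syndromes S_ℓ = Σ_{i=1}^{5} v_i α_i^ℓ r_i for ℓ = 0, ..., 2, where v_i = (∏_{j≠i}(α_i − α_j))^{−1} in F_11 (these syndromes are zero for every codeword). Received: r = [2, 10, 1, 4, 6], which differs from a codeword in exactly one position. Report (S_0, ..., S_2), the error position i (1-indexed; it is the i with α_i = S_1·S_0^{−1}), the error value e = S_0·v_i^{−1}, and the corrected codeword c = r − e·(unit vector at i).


S = (5, 5, 5), error at position 3, error magnitude e = 3, c = [2, 10, 9, 4, 6].

Step 1: column multipliers v_i = (∏_{j≠i}(α_i − α_j))^{−1} mod 11.
  i = 1 (α = 5): (5−2)(5−1)(5−7)(5−9) = 3·4·(−2)·(−4) = 96 ≡ 8, so v_1 = 8^{−1} = 7 (mod 11).
  i = 2 (α = 2): (2−5)(2−1)(2−7)(2−9) = (−3)·1·(−5)·(−7) = −105 ≡ 5, so v_2 = 5^{−1} = 9 (mod 11).
  i = 3 (α = 1): (1−5)(1−2)(1−7)(1−9) = (−4)·(−1)·(−6)·(−8) = 192 ≡ 5, so v_3 = 5^{−1} = 9 (mod 11).
  i = 4 (α = 7): (7−5)(7−2)(7−1)(7−9) = 2·5·6·(−2) = −120 ≡ 1, so v_4 = 1^{−1} = 1 (mod 11).
  i = 5 (α = 9): (9−5)(9−2)(9−1)(9−7) = 4·7·8·2 = 448 ≡ 8, so v_5 = 8^{−1} = 7 (mod 11).
  v = [7, 9, 9, 1, 7].
Step 2: syndromes of r = [2, 10, 1, 4, 6] (all sums mod 11).
  S_0 = Σ v_i r_i = 7·2 + 9·10 + 9·1 + 1·4 + 7·6 = 159 ≡ 5.
  S_1 = Σ v_i α_i r_i = 7·5·2 + 9·2·10 + 9·1·1 + 1·7·4 + 7·9·6 = 665 ≡ 5.
  α_i^2 mod 11 = [3, 4, 1, 5, 4].
  S_2 = Σ v_i α_i^2 r_i = 7·3·2 + 9·4·10 + 9·1·1 + 1·5·4 + 7·4·6 = 599 ≡ 5.
  S = (5, 5, 5) ≠ 0, so r is not a codeword (an error is present).
Step 3: locate the error. For a single error e at position i, S_ℓ = v_i·e·α_i^ℓ, so α_err = S_1/S_0.
  S_0^{−1} = 5^{−1} = 9 (mod 11), so α_err = 5·9 = 45 ≡ 1 = α_3. Error position i = 3.
  Consistency check: S_2/S_1 = 5·9 = 45 ≡ 1 = α_err ✓ (single-error assumption holds).
Step 4: error magnitude e = S_0/v_3 = S_0·∏_{j≠3}(α_3 − α_j) = 5·5 = 25 ≡ 3 (mod 11).
Step 5: correct position 3: c_3 = r_3 − e = 1 − 3 ≡ 9 (mod 11). Hence c = [2, 10, 9, 4, 6].
  Check: interpolating c through the α_i gives m(x) = 8 + 1·x (degree < 2) with m(α_i) = c_i for every i, so c is indeed a codeword.


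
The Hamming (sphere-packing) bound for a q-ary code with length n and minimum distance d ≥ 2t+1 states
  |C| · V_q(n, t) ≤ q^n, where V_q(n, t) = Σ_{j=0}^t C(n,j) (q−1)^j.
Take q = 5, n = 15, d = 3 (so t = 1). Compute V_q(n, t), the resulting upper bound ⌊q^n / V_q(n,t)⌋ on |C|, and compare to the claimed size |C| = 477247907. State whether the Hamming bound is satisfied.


V_q(n, t) = 61, q^n = 30517578125, Hamming bound = 500288165, |C| = 477247907 ≤ bound (satisfied).

Step 1: Compute V_q(n, t) = Σ_{j=0}^1 C(n, j) (q−1)^j.
  j = 0: C(15,0)·(4)^0 = 1·1 = 1.
  j = 1: C(15,1)·(4)^1 = 15·4 = 60.
  V_q(n, t) = 1 + 60 = 61.
Step 2: q^n = 5^15 = 30517578125.
Step 3: Hamming bound ⌊q^n / V_q(n,t)⌋ = ⌊30517578125/61⌋ = 500288165.
Step 4: Compare |C| = 477247907 to 500288165: satisfied.
The claimed |C| lies below the Hamming bound.


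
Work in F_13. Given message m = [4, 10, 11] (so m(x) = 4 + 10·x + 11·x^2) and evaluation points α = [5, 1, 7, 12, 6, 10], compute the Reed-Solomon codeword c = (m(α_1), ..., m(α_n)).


c = [4, 12, 2, 5, 5, 8]

Message polynomial: m(x) = 4 + 10·x + 11·x^2 (mod 13).
For each evaluation point α_i, compute m(α_i) mod 13:
  α_1 = 5: Horner steps 11 → 0 → 4, so m(5) = 4.
  α_2 = 1: Horner steps 11 → 8 → 12, so m(1) = 12.
  α_3 = 7: Horner steps 11 → 9 → 2, so m(7) = 2.
  α_4 = 12: Horner steps 11 → 12 → 5, so m(12) = 5.
  α_5 = 6: Horner steps 11 → 11 → 5, so m(6) = 5.
  α_6 = 10: Horner steps 11 → 3 → 8, so m(10) = 8.
Codeword c = [4, 12, 2, 5, 5, 8] ∈ F_13^6.


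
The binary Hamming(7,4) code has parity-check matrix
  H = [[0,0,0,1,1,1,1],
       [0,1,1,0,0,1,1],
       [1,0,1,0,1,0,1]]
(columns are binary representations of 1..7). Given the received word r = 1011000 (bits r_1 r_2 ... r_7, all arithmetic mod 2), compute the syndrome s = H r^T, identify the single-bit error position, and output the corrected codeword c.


s = (1, 1, 0)^T, error position = 6, corrected codeword c = 1011010

Compute s = H r^T mod 2 one row at a time:
  s_1 = 1 + 0 + 0 + 0 = 1 ≡ 1 (mod 2).
  s_2 = 0 + 1 + 0 + 0 = 1 ≡ 1 (mod 2).
  s_3 = 1 + 1 + 0 + 0 = 2 ≡ 0 (mod 2).
s = (1, 1, 0)^T — this equals column 6 of H (binary 110), so error is at position 6.
Correct: flip bit 6 of r = 1011000 to get c = 1011010.


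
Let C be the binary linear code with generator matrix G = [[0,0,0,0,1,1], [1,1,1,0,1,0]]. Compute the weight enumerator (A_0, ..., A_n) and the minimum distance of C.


Weight distribution: A_0 = 1, A_2 = 1, A_4 = 2. Minimum distance d = 2.

Enumerate all 2^2 = 4 messages m ∈ F_2^2.
For each, compute codeword c = mG in F_2^6, then tally its weight.
  m = 00 → c = 000000, weight = 0.
  m = 10 → c = 000011, weight = 2.
  m = 01 → c = 111010, weight = 4.
  m = 11 → c = 111001, weight = 4.
Tally weights:
  weight 0: 1 codewords.
  weight 2: 1 codewords.
  weight 4: 2 codewords.
Minimum distance d = smallest w > 0 with A_w > 0 = 2.
Sanity: Σ A_w = 4 = 2^2 = 4 ✓.


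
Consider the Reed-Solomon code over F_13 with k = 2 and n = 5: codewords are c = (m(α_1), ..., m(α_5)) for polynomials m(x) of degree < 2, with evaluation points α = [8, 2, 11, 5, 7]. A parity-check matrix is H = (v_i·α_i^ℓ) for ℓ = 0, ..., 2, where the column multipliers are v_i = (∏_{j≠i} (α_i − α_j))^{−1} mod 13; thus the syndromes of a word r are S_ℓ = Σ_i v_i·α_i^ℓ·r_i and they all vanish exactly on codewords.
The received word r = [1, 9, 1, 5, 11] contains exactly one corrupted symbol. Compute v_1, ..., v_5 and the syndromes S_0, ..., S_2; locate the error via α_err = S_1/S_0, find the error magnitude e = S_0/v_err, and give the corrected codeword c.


S = (11, 4, 5), error at position 3, error magnitude e = 4, c = [1, 9, 10, 5, 11].

Step 1: column multipliers v_i = (∏_{j≠i}(α_i − α_j))^{−1} mod 13.
  i = 1 (α = 8): (8−2)(8−11)(8−5)(8−7) = 6·(−3)·3·1 = −54 ≡ 11, so v_1 = 11^{−1} = 6 (mod 13).
  i = 2 (α = 2): (2−8)(2−11)(2−5)(2−7) = (−6)·(−9)·(−3)·(−5) = 810 ≡ 4, so v_2 = 4^{−1} = 10 (mod 13).
  i = 3 (α = 11): (11−8)(11−2)(11−5)(11−7) = 3·9·6·4 = 648 ≡ 11, so v_3 = 11^{−1} = 6 (mod 13).
  i = 4 (α = 5): (5−8)(5−2)(5−11)(5−7) = (−3)·3·(−6)·(−2) = −108 ≡ 9, so v_4 = 9^{−1} = 3 (mod 13).
  i = 5 (α = 7): (7−8)(7−2)(7−11)(7−5) = (−1)·5·(−4)·2 = 40 ≡ 1, so v_5 = 1^{−1} = 1 (mod 13).
  v = [6, 10, 6, 3, 1].
Step 2: syndromes of r = [1, 9, 1, 5, 11] (all sums mod 13).
  S_0 = Σ v_i r_i = 6·1 + 10·9 + 6·1 + 3·5 + 1·11 = 128 ≡ 11.
  S_1 = Σ v_i α_i r_i = 6·8·1 + 10·2·9 + 6·11·1 + 3·5·5 + 1·7·11 = 446 ≡ 4.
  α_i^2 mod 13 = [12, 4, 4, 12, 10].
  S_2 = Σ v_i α_i^2 r_i = 6·12·1 + 10·4·9 + 6·4·1 + 3·12·5 + 1·10·11 = 746 ≡ 5.
  S = (11, 4, 5) ≠ 0, so r is not a codeword (an error is present).
Step 3: locate the error. For a single error e at position i, S_ℓ = v_i·e·α_i^ℓ, so α_err = S_1/S_0.
  S_0^{−1} = 11^{−1} = 6 (mod 13), so α_err = 4·6 = 24 ≡ 11 = α_3. Error position i = 3.
  Consistency check: S_2/S_1 = 5·10 = 50 ≡ 11 = α_err ✓ (single-error assumption holds).
Step 4: error magnitude e = S_0/v_3 = S_0·∏_{j≠3}(α_3 − α_j) = 11·11 = 121 ≡ 4 (mod 13).
Step 5: correct position 3: c_3 = r_3 − e = 1 − 4 ≡ 10 (mod 13). Hence c = [1, 9, 10, 5, 11].
  Check: interpolating c through the α_i gives m(x) = 3 + 3·x (degree < 2) with m(α_i) = c_i for every i, so c is indeed a codeword.


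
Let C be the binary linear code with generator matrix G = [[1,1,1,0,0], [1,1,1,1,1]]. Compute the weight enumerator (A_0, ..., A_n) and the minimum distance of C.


Weight distribution: A_0 = 1, A_2 = 1, A_3 = 1, A_5 = 1. Minimum distance d = 2.

Enumerate all 2^2 = 4 messages m ∈ F_2^2.
For each, compute codeword c = mG in F_2^5, then tally its weight.
  m = 00 → c = 00000, weight = 0.
  m = 10 → c = 11100, weight = 3.
  m = 01 → c = 11111, weight = 5.
  m = 11 → c = 00011, weight = 2.
Tally weights:
  weight 0: 1 codewords.
  weight 2: 1 codewords.
  weight 3: 1 codewords.
  weight 5: 1 codewords.
Minimum distance d = smallest w > 0 with A_w > 0 = 2.
Sanity: Σ A_w = 4 = 2^2 = 4 ✓.


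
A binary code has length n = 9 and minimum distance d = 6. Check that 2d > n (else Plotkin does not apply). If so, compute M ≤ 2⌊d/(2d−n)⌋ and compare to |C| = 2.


Plotkin bound M ≤ 4; given |C| = 2 ≤ bound (satisfied).

Check applicability: 2d = 12, n = 9.
2d − n = 3 > 0, so Plotkin applies.
Compute d/(2d−n) = 6/3 ≈ 2.0000.
⌊d/(2d−n)⌋ = 2.
Plotkin bound: M ≤ 2·2 = 4.
Given |C| = 2, check: satisfied.
This |C| is below the Plotkin bound.


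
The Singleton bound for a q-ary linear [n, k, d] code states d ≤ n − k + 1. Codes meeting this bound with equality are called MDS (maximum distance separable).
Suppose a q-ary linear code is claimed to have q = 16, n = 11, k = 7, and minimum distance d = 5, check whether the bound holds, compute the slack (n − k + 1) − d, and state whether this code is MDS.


Singleton RHS = n − k + 1 = 5, slack = 0, bound satisfied, MDS.

Singleton bound: d ≤ n − k + 1.
Here n = 11, k = 7, so n − k + 1 = 5.
Given d = 5, check d ≤ 5: YES.
Slack = (n − k + 1) − d = 0.
The code is MDS (slack = 0).
Description: the claimed parameters are [11, 7, 5]_16; such a code would be MDS (meets Singleton bound).


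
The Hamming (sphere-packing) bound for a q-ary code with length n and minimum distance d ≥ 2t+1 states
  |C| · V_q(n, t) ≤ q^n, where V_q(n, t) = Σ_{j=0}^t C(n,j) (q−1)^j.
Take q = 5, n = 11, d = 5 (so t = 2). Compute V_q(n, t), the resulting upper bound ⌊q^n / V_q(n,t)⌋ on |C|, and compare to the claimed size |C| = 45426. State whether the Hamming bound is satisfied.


V_q(n, t) = 925, q^n = 48828125, Hamming bound = 52787, |C| = 45426 ≤ bound (satisfied).

Step 1: Compute V_q(n, t) = Σ_{j=0}^2 C(n, j) (q−1)^j.
  j = 0: C(11,0)·(4)^0 = 1·1 = 1.
  j = 1: C(11,1)·(4)^1 = 11·4 = 44.
  j = 2: C(11,2)·(4)^2 = 55·16 = 880.
  V_q(n, t) = 1 + 44 + 880 = 925.
Step 2: q^n = 5^11 = 48828125.
Step 3: Hamming bound ⌊q^n / V_q(n,t)⌋ = ⌊48828125/925⌋ = 52787.
Step 4: Compare |C| = 45426 to 52787: satisfied.
The claimed |C| lies below the Hamming bound.


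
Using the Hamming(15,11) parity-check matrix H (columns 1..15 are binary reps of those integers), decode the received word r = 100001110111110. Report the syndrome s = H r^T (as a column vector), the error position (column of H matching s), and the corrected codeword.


s = (0, 1, 1, 0)^T, error position = 6, corrected codeword c = 100000110111110

Compute s = H r^T mod 2 one row at a time:
  s_1 = 1 + 0 + 1 + 1 + 1 + 1 + 1 + 0 = 6 ≡ 0 (mod 2).
  s_2 = 0 + 0 + 1 + 1 + 1 + 1 + 1 + 0 = 5 ≡ 1 (mod 2).
  s_3 = 0 + 0 + 1 + 1 + 1 + 1 + 1 + 0 = 5 ≡ 1 (mod 2).
  s_4 = 1 + 0 + 0 + 1 + 0 + 1 + 1 + 0 = 4 ≡ 0 (mod 2).
s = (0, 1, 1, 0)^T — this equals column 6 of H (binary 0110), so error is at position 6.
Correct: flip bit 6 of r = 100001110111110 to get c = 100000110111110.


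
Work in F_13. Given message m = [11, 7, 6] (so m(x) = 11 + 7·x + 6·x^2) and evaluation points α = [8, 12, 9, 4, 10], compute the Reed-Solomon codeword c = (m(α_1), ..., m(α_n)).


c = [9, 10, 1, 5, 5]

Message polynomial: m(x) = 11 + 7·x + 6·x^2 (mod 13).
For each evaluation point α_i, compute m(α_i) mod 13:
  α_1 = 8: Horner steps 6 → 3 → 9, so m(8) = 9.
  α_2 = 12: Horner steps 6 → 1 → 10, so m(12) = 10.
  α_3 = 9: Horner steps 6 → 9 → 1, so m(9) = 1.
  α_4 = 4: Horner steps 6 → 5 → 5, so m(4) = 5.
  α_5 = 10: Horner steps 6 → 2 → 5, so m(10) = 5.
Codeword c = [9, 10, 1, 5, 5] ∈ F_13^5.


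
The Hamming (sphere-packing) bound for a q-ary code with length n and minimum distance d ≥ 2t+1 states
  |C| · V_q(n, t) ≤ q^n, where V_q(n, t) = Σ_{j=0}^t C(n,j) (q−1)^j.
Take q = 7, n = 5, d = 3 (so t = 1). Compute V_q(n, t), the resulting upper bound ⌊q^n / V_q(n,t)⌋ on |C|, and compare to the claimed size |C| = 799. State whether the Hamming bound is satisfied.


V_q(n, t) = 31, q^n = 16807, Hamming bound = 542, |C| = 799 > bound (violated).

Step 1: Compute V_q(n, t) = Σ_{j=0}^1 C(n, j) (q−1)^j.
  j = 0: C(5,0)·(6)^0 = 1·1 = 1.
  j = 1: C(5,1)·(6)^1 = 5·6 = 30.
  V_q(n, t) = 1 + 30 = 31.
Step 2: q^n = 7^5 = 16807.
Step 3: Hamming bound ⌊q^n / V_q(n,t)⌋ = ⌊16807/31⌋ = 542.
Step 4: Compare |C| = 799 to 542: violated.
The claimed |C| lies above the Hamming bound, so no 7-ary code of length 5 with d ≥ 3 can have 799 codewords.


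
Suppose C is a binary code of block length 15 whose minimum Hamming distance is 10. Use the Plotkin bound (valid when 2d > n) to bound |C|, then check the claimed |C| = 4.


Plotkin bound M ≤ 4; given |C| = 4 ≤ bound (satisfied).

Check applicability: 2d = 20, n = 15.
2d − n = 5 > 0, so Plotkin applies.
Compute d/(2d−n) = 10/5 ≈ 2.0000.
⌊d/(2d−n)⌋ = 2.
Plotkin bound: M ≤ 2·2 = 4.
Given |C| = 4, check: satisfied.
This |C| is at the Plotkin bound.


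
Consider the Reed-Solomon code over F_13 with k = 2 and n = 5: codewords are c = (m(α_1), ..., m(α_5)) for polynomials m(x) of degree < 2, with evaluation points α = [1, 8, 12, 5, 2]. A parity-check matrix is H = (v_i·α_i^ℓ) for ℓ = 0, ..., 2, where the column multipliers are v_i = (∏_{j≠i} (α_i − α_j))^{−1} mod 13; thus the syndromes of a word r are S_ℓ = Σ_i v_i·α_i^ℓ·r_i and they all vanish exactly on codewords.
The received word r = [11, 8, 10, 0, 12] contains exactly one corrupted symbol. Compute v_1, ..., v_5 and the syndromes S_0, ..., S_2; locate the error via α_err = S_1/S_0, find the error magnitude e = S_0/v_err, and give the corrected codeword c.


S = (10, 7, 1), error at position 5, error magnitude e = 7, c = [11, 8, 10, 0, 5].

Step 1: column multipliers v_i = (∏_{j≠i}(α_i − α_j))^{−1} mod 13.
  i = 1 (α = 1): (1−8)(1−12)(1−5)(1−2) = (−7)·(−11)·(−4)·(−1) = 308 ≡ 9, so v_1 = 9^{−1} = 3 (mod 13).
  i = 2 (α = 8): (8−1)(8−12)(8−5)(8−2) = 7·(−4)·3·6 = −504 ≡ 3, so v_2 = 3^{−1} = 9 (mod 13).
  i = 3 (α = 12): (12−1)(12−8)(12−5)(12−2) = 11·4·7·10 = 3080 ≡ 12, so v_3 = 12^{−1} = 12 (mod 13).
  i = 4 (α = 5): (5−1)(5−8)(5−12)(5−2) = 4·(−3)·(−7)·3 = 252 ≡ 5, so v_4 = 5^{−1} = 8 (mod 13).
  i = 5 (α = 2): (2−1)(2−8)(2−12)(2−5) = 1·(−6)·(−10)·(−3) = −180 ≡ 2, so v_5 = 2^{−1} = 7 (mod 13).
  v = [3, 9, 12, 8, 7].
Step 2: syndromes of r = [11, 8, 10, 0, 12] (all sums mod 13).
  S_0 = Σ v_i r_i = 3·11 + 9·8 + 12·10 + 8·0 + 7·12 = 309 ≡ 10.
  S_1 = Σ v_i α_i r_i = 3·1·11 + 9·8·8 + 12·12·10 + 8·5·0 + 7·2·12 = 2217 ≡ 7.
  α_i^2 mod 13 = [1, 12, 1, 12, 4].
  S_2 = Σ v_i α_i^2 r_i = 3·1·11 + 9·12·8 + 12·1·10 + 8·12·0 + 7·4·12 = 1353 ≡ 1.
  S = (10, 7, 1) ≠ 0, so r is not a codeword (an error is present).
Step 3: locate the error. For a single error e at position i, S_ℓ = v_i·e·α_i^ℓ, so α_err = S_1/S_0.
  S_0^{−1} = 10^{−1} = 4 (mod 13), so α_err = 7·4 = 28 ≡ 2 = α_5. Error position i = 5.
  Consistency check: S_2/S_1 = 1·2 = 2 ≡ 2 = α_err ✓ (single-error assumption holds).
Step 4: error magnitude e = S_0/v_5 = S_0·∏_{j≠5}(α_5 − α_j) = 10·2 = 20 ≡ 7 (mod 13).
Step 5: correct position 5: c_5 = r_5 − e = 12 − 7 ≡ 5 (mod 13). Hence c = [11, 8, 10, 0, 5].
  Check: interpolating c through the α_i gives m(x) = 4 + 7·x (degree < 2) with m(α_i) = c_i for every i, so c is indeed a codeword.


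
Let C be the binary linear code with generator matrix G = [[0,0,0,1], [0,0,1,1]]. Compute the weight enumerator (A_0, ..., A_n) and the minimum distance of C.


Weight distribution: A_0 = 1, A_1 = 2, A_2 = 1. Minimum distance d = 1.

Enumerate all 2^2 = 4 messages m ∈ F_2^2.
For each, compute codeword c = mG in F_2^4, then tally its weight.
  m = 00 → c = 0000, weight = 0.
  m = 10 → c = 0001, weight = 1.
  m = 01 → c = 0011, weight = 2.
  m = 11 → c = 0010, weight = 1.
Tally weights:
  weight 0: 1 codewords.
  weight 1: 2 codewords.
  weight 2: 1 codewords.
Minimum distance d = smallest w > 0 with A_w > 0 = 1.
Sanity: Σ A_w = 4 = 2^2 = 4 ✓.


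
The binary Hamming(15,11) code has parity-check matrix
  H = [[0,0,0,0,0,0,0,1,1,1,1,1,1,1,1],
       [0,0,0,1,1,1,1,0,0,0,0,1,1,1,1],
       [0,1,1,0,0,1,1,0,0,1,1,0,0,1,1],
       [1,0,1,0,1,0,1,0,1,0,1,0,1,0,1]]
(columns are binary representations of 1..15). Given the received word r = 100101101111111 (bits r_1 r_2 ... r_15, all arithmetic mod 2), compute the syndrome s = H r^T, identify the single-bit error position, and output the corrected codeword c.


s = (1, 1, 0, 0)^T, error position = 12, corrected codeword c = 100101101110111

Compute s = H r^T mod 2 one row at a time:
  s_1 = 0 + 1 + 1 + 1 + 1 + 1 + 1 + 1 = 7 ≡ 1 (mod 2).
  s_2 = 1 + 0 + 1 + 1 + 1 + 1 + 1 + 1 = 7 ≡ 1 (mod 2).
  s_3 = 0 + 0 + 1 + 1 + 1 + 1 + 1 + 1 = 6 ≡ 0 (mod 2).
  s_4 = 1 + 0 + 0 + 1 + 1 + 1 + 1 + 1 = 6 ≡ 0 (mod 2).
s = (1, 1, 0, 0)^T — this equals column 12 of H (binary 1100), so error is at position 12.
Correct: flip bit 12 of r = 100101101111111 to get c = 100101101110111.


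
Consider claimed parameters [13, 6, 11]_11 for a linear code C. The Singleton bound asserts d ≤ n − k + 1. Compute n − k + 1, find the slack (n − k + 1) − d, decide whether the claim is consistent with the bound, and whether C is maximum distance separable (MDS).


Singleton RHS = n − k + 1 = 8, slack = -3, bound violated (no such code; not MDS).

Singleton bound: d ≤ n − k + 1.
Here n = 13, k = 6, so n − k + 1 = 8.
Given d = 11, check d ≤ 8: NO.
Slack = (n − k + 1) − d = -3.
The slack is negative: d = 11 exceeds n − k + 1 = 8 by 3, so the Singleton bound is violated and no linear [13, 6, 11]_11 code can exist. In particular it is not MDS (MDS requires d = n − k + 1 exactly).
Description: the claimed parameters are [13, 6, 11]_11; such a code would be impossible (violates the Singleton bound).


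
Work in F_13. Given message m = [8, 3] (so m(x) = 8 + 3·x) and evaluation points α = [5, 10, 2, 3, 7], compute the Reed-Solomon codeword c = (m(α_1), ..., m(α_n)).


c = [10, 12, 1, 4, 3]

Message polynomial: m(x) = 8 + 3·x (mod 13).
For each evaluation point α_i, compute m(α_i) mod 13:
  α_1 = 5: Horner steps 3 → 10, so m(5) = 10.
  α_2 = 10: Horner steps 3 → 12, so m(10) = 12.
  α_3 = 2: Horner steps 3 → 1, so m(2) = 1.
  α_4 = 3: Horner steps 3 → 4, so m(3) = 4.
  α_5 = 7: Horner steps 3 → 3, so m(7) = 3.
Codeword c = [10, 12, 1, 4, 3] ∈ F_13^5.


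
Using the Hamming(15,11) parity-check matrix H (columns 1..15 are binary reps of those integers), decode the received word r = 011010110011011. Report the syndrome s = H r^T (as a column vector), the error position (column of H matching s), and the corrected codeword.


s = (1, 1, 0, 1)^T, error position = 13, corrected codeword c = 011010110011111

Compute s = H r^T mod 2 one row at a time:
  s_1 = 1 + 0 + 0 + 1 + 1 + 0 + 1 + 1 = 5 ≡ 1 (mod 2).
  s_2 = 0 + 1 + 0 + 1 + 1 + 0 + 1 + 1 = 5 ≡ 1 (mod 2).
  s_3 = 1 + 1 + 0 + 1 + 0 + 1 + 1 + 1 = 6 ≡ 0 (mod 2).
  s_4 = 0 + 1 + 1 + 1 + 0 + 1 + 0 + 1 = 5 ≡ 1 (mod 2).
s = (1, 1, 0, 1)^T — this equals column 13 of H (binary 1101), so error is at position 13.
Correct: flip bit 13 of r = 011010110011011 to get c = 011010110011111.


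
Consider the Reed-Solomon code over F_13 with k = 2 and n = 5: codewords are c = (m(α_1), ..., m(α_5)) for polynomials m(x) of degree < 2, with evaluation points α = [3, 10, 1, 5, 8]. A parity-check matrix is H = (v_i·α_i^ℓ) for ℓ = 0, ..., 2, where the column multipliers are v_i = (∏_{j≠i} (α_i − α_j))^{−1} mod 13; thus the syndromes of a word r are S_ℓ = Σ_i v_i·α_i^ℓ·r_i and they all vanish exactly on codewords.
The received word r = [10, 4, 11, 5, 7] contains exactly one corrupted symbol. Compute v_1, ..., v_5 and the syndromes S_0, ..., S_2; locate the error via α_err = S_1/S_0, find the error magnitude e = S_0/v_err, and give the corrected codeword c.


S = (5, 2, 6), error at position 1, error magnitude e = 2, c = [8, 4, 11, 5, 7].

Step 1: column multipliers v_i = (∏_{j≠i}(α_i − α_j))^{−1} mod 13.
  i = 1 (α = 3): (3−10)(3−1)(3−5)(3−8) = (−7)·2·(−2)·(−5) = −140 ≡ 3, so v_1 = 3^{−1} = 9 (mod 13).
  i = 2 (α = 10): (10−3)(10−1)(10−5)(10−8) = 7·9·5·2 = 630 ≡ 6, so v_2 = 6^{−1} = 11 (mod 13).
  i = 3 (α = 1): (1−3)(1−10)(1−5)(1−8) = (−2)·(−9)·(−4)·(−7) = 504 ≡ 10, so v_3 = 10^{−1} = 4 (mod 13).
  i = 4 (α = 5): (5−3)(5−10)(5−1)(5−8) = 2·(−5)·4·(−3) = 120 ≡ 3, so v_4 = 3^{−1} = 9 (mod 13).
  i = 5 (α = 8): (8−3)(8−10)(8−1)(8−5) = 5·(−2)·7·3 = −210 ≡ 11, so v_5 = 11^{−1} = 6 (mod 13).
  v = [9, 11, 4, 9, 6].
Step 2: syndromes of r = [10, 4, 11, 5, 7] (all sums mod 13).
  S_0 = Σ v_i r_i = 9·10 + 11·4 + 4·11 + 9·5 + 6·7 = 265 ≡ 5.
  S_1 = Σ v_i α_i r_i = 9·3·10 + 11·10·4 + 4·1·11 + 9·5·5 + 6·8·7 = 1315 ≡ 2.
  α_i^2 mod 13 = [9, 9, 1, 12, 12].
  S_2 = Σ v_i α_i^2 r_i = 9·9·10 + 11·9·4 + 4·1·11 + 9·12·5 + 6·12·7 = 2294 ≡ 6.
  S = (5, 2, 6) ≠ 0, so r is not a codeword (an error is present).
Step 3: locate the error. For a single error e at position i, S_ℓ = v_i·e·α_i^ℓ, so α_err = S_1/S_0.
  S_0^{−1} = 5^{−1} = 8 (mod 13), so α_err = 2·8 = 16 ≡ 3 = α_1. Error position i = 1.
  Consistency check: S_2/S_1 = 6·7 = 42 ≡ 3 = α_err ✓ (single-error assumption holds).
Step 4: error magnitude e = S_0/v_1 = S_0·∏_{j≠1}(α_1 − α_j) = 5·3 = 15 ≡ 2 (mod 13).
Step 5: correct position 1: c_1 = r_1 − e = 10 − 2 ≡ 8 (mod 13). Hence c = [8, 4, 11, 5, 7].
  Check: interpolating c through the α_i gives m(x) = 6 + 5·x (degree < 2) with m(α_i) = c_i for every i, so c is indeed a codeword.


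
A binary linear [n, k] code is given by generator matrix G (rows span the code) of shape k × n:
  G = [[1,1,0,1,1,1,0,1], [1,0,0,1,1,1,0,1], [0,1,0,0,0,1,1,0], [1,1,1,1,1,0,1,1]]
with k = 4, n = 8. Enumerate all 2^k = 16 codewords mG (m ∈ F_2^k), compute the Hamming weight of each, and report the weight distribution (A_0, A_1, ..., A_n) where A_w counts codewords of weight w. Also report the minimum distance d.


Weight distribution: A_0 = 1, A_1 = 2, A_2 = 2, A_3 = 2, A_4 = 1, A_5 = 2, A_6 = 4, A_7 = 2. Minimum distance d = 1.

Enumerate all 2^4 = 16 messages m ∈ F_2^4.
For each, compute codeword c = mG in F_2^8, then tally its weight.
  m = 0000 → c = 00000000, weight = 0.
  m = 1000 → c = 11011101, weight = 6.
  m = 0100 → c = 10011101, weight = 5.
  m = 1100 → c = 01000000, weight = 1.
  m = 0010 → c = 01000110, weight = 3.
  m = 1010 → c = 10011011, weight = 5.
  m = 0110 → c = 11011011, weight = 6.
  m = 1110 → c = 00000110, weight = 2.
  m = 0001 → c = 11111011, weight = 7.
  m = 1001 → c = 00100110, weight = 3.
  m = 0101 → c = 01100110, weight = 4.
  m = 1101 → c = 10111011, weight = 6.
  m = 0011 → c = 10111101, weight = 6.
  m = 1011 → c = 01100000, weight = 2.
  m = 0111 → c = 00100000, weight = 1.
  m = 1111 → c = 11111101, weight = 7.
Tally weights:
  weight 0: 1 codewords.
  weight 1: 2 codewords.
  weight 2: 2 codewords.
  weight 3: 2 codewords.
  weight 4: 1 codewords.
  weight 5: 2 codewords.
  weight 6: 4 codewords.
  weight 7: 2 codewords.
Minimum distance d = smallest w > 0 with A_w > 0 = 1.
Sanity: Σ A_w = 16 = 2^4 = 16 ✓.


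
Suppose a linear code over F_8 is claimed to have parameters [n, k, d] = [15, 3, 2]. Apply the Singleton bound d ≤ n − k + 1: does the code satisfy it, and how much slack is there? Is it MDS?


Singleton RHS = n − k + 1 = 13, slack = 11, bound satisfied, not MDS.

Singleton bound: d ≤ n − k + 1.
Here n = 15, k = 3, so n − k + 1 = 13.
Given d = 2, check d ≤ 13: YES.
Slack = (n − k + 1) − d = 11.
The code is NOT MDS (slack = 11 > 0).
Description: the claimed parameters are [15, 3, 2]_8; such a code would be non-MDS.


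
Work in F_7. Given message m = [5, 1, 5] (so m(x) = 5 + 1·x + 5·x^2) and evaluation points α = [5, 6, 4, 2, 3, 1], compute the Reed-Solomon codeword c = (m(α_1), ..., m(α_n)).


c = [2, 2, 5, 6, 4, 4]

Message polynomial: m(x) = 5 + 1·x + 5·x^2 (mod 7).
For each evaluation point α_i, compute m(α_i) mod 7:
  α_1 = 5: Horner steps 5 → 5 → 2, so m(5) = 2.
  α_2 = 6: Horner steps 5 → 3 → 2, so m(6) = 2.
  α_3 = 4: Horner steps 5 → 0 → 5, so m(4) = 5.
  α_4 = 2: Horner steps 5 → 4 → 6, so m(2) = 6.
  α_5 = 3: Horner steps 5 → 2 → 4, so m(3) = 4.
  α_6 = 1: Horner steps 5 → 6 → 4, so m(1) = 4.
Codeword c = [2, 2, 5, 6, 4, 4] ∈ F_7^6.


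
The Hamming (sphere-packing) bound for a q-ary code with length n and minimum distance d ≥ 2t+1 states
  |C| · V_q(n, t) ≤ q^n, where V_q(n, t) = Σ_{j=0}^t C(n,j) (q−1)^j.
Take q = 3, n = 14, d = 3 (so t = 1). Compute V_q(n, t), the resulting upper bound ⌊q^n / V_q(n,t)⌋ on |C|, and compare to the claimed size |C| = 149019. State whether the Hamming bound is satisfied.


V_q(n, t) = 29, q^n = 4782969, Hamming bound = 164929, |C| = 149019 ≤ bound (satisfied).

Step 1: Compute V_q(n, t) = Σ_{j=0}^1 C(n, j) (q−1)^j.
  j = 0: C(14,0)·(2)^0 = 1·1 = 1.
  j = 1: C(14,1)·(2)^1 = 14·2 = 28.
  V_q(n, t) = 1 + 28 = 29.
Step 2: q^n = 3^14 = 4782969.
Step 3: Hamming bound ⌊q^n / V_q(n,t)⌋ = ⌊4782969/29⌋ = 164929.
Step 4: Compare |C| = 149019 to 164929: satisfied.
The claimed |C| lies below the Hamming bound.


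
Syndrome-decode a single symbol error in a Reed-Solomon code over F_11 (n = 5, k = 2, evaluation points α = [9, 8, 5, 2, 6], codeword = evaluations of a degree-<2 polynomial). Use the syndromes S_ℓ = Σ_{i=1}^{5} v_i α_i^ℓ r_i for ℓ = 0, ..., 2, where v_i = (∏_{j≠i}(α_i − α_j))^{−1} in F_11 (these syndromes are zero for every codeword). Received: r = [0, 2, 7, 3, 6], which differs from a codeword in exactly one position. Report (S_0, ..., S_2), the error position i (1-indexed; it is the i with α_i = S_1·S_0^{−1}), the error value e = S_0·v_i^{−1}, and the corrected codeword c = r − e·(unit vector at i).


S = (4, 9, 1), error at position 3, error magnitude e = 10, c = [0, 2, 8, 3, 6].

Step 1: column multipliers v_i = (∏_{j≠i}(α_i − α_j))^{−1} mod 11.
  i = 1 (α = 9): (9−8)(9−5)(9−2)(9−6) = 1·4·7·3 = 84 ≡ 7, so v_1 = 7^{−1} = 8 (mod 11).
  i = 2 (α = 8): (8−9)(8−5)(8−2)(8−6) = (−1)·3·6·2 = −36 ≡ 8, so v_2 = 8^{−1} = 7 (mod 11).
  i = 3 (α = 5): (5−9)(5−8)(5−2)(5−6) = (−4)·(−3)·3·(−1) = −36 ≡ 8, so v_3 = 8^{−1} = 7 (mod 11).
  i = 4 (α = 2): (2−9)(2−8)(2−5)(2−6) = (−7)·(−6)·(−3)·(−4) = 504 ≡ 9, so v_4 = 9^{−1} = 5 (mod 11).
  i = 5 (α = 6): (6−9)(6−8)(6−5)(6−2) = (−3)·(−2)·1·4 = 24 ≡ 2, so v_5 = 2^{−1} = 6 (mod 11).
  v = [8, 7, 7, 5, 6].
Step 2: syndromes of r = [0, 2, 7, 3, 6] (all sums mod 11).
  S_0 = Σ v_i r_i = 8·0 + 7·2 + 7·7 + 5·3 + 6·6 = 114 ≡ 4.
  S_1 = Σ v_i α_i r_i = 8·9·0 + 7·8·2 + 7·5·7 + 5·2·3 + 6·6·6 = 603 ≡ 9.
  α_i^2 mod 11 = [4, 9, 3, 4, 3].
  S_2 = Σ v_i α_i^2 r_i = 8·4·0 + 7·9·2 + 7·3·7 + 5·4·3 + 6·3·6 = 441 ≡ 1.
  S = (4, 9, 1) ≠ 0, so r is not a codeword (an error is present).
Step 3: locate the error. For a single error e at position i, S_ℓ = v_i·e·α_i^ℓ, so α_err = S_1/S_0.
  S_0^{−1} = 4^{−1} = 3 (mod 11), so α_err = 9·3 = 27 ≡ 5 = α_3. Error position i = 3.
  Consistency check: S_2/S_1 = 1·5 = 5 ≡ 5 = α_err ✓ (single-error assumption holds).
Step 4: error magnitude e = S_0/v_3 = S_0·∏_{j≠3}(α_3 − α_j) = 4·8 = 32 ≡ 10 (mod 11).
Step 5: correct position 3: c_3 = r_3 − e = 7 − 10 ≡ 8 (mod 11). Hence c = [0, 2, 8, 3, 6].
  Check: interpolating c through the α_i gives m(x) = 7 + 9·x (degree < 2) with m(α_i) = c_i for every i, so c is indeed a codeword.


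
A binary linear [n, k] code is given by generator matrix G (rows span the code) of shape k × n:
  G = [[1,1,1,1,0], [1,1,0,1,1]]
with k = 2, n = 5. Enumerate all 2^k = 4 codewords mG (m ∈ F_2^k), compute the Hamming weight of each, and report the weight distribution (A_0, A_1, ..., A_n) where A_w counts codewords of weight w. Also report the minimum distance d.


Weight distribution: A_0 = 1, A_2 = 1, A_4 = 2. Minimum distance d = 2.

Enumerate all 2^2 = 4 messages m ∈ F_2^2.
For each, compute codeword c = mG in F_2^5, then tally its weight.
  m = 00 → c = 00000, weight = 0.
  m = 10 → c = 11110, weight = 4.
  m = 01 → c = 11011, weight = 4.
  m = 11 → c = 00101, weight = 2.
Tally weights:
  weight 0: 1 codewords.
  weight 2: 1 codewords.
  weight 4: 2 codewords.
Minimum distance d = smallest w > 0 with A_w > 0 = 2.
Sanity: Σ A_w = 4 = 2^2 = 4 ✓.


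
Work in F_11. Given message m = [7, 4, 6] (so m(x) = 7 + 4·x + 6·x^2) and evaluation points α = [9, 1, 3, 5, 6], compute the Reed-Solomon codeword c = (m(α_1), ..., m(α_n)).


c = [1, 6, 7, 1, 5]

Message polynomial: m(x) = 7 + 4·x + 6·x^2 (mod 11).
For each evaluation point α_i, compute m(α_i) mod 11:
  α_1 = 9: Horner steps 6 → 3 → 1, so m(9) = 1.
  α_2 = 1: Horner steps 6 → 10 → 6, so m(1) = 6.
  α_3 = 3: Horner steps 6 → 0 → 7, so m(3) = 7.
  α_4 = 5: Horner steps 6 → 1 → 1, so m(5) = 1.
  α_5 = 6: Horner steps 6 → 7 → 5, so m(6) = 5.
Codeword c = [1, 6, 7, 1, 5] ∈ F_11^5.


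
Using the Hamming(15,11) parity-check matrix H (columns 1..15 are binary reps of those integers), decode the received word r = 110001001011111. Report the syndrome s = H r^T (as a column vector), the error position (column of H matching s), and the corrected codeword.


s = (0, 1, 1, 1)^T, error position = 7, corrected codeword c = 110001101011111

Compute s = H r^T mod 2 one row at a time:
  s_1 = 0 + 1 + 0 + 1 + 1 + 1 + 1 + 1 = 6 ≡ 0 (mod 2).
  s_2 = 0 + 0 + 1 + 0 + 1 + 1 + 1 + 1 = 5 ≡ 1 (mod 2).
  s_3 = 1 + 0 + 1 + 0 + 0 + 1 + 1 + 1 = 5 ≡ 1 (mod 2).
  s_4 = 1 + 0 + 0 + 0 + 1 + 1 + 1 + 1 = 5 ≡ 1 (mod 2).
s = (0, 1, 1, 1)^T — this equals column 7 of H (binary 0111), so error is at position 7.
Correct: flip bit 7 of r = 110001001011111 to get c = 110001101011111.


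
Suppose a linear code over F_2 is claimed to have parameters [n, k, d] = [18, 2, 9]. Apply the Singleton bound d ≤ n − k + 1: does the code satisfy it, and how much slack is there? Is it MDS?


Singleton RHS = n − k + 1 = 17, slack = 8, bound satisfied, not MDS.

Singleton bound: d ≤ n − k + 1.
Here n = 18, k = 2, so n − k + 1 = 17.
Given d = 9, check d ≤ 17: YES.
Slack = (n − k + 1) − d = 8.
The code is NOT MDS (slack = 8 > 0).
Description: the claimed parameters are [18, 2, 9]_2; such a code would be non-MDS.


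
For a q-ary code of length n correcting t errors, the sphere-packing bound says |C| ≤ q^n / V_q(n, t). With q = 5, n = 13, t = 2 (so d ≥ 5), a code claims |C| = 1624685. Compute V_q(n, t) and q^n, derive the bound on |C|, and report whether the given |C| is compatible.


V_q(n, t) = 1301, q^n = 1220703125, Hamming bound = 938280, |C| = 1624685 > bound (violated).

Step 1: Compute V_q(n, t) = Σ_{j=0}^2 C(n, j) (q−1)^j.
  j = 0: C(13,0)·(4)^0 = 1·1 = 1.
  j = 1: C(13,1)·(4)^1 = 13·4 = 52.
  j = 2: C(13,2)·(4)^2 = 78·16 = 1248.
  V_q(n, t) = 1 + 52 + 1248 = 1301.
Step 2: q^n = 5^13 = 1220703125.
Step 3: Hamming bound ⌊q^n / V_q(n,t)⌋ = ⌊1220703125/1301⌋ = 938280.
Step 4: Compare |C| = 1624685 to 938280: violated.
The claimed |C| lies above the Hamming bound, so no 5-ary code of length 13 with d ≥ 5 can have 1624685 codewords.


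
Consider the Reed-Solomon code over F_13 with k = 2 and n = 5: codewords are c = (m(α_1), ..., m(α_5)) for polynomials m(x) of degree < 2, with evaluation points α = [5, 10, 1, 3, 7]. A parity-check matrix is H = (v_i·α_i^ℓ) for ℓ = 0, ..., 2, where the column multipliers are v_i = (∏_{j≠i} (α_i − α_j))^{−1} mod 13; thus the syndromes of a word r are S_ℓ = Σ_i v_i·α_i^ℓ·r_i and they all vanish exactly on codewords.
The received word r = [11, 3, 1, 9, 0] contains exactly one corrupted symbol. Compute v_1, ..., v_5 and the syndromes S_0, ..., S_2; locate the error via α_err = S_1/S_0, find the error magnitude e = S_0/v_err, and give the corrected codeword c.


S = (11, 11, 11), error at position 3, error magnitude e = 7, c = [11, 3, 7, 9, 0].

Step 1: column multipliers v_i = (∏_{j≠i}(α_i − α_j))^{−1} mod 13.
  i = 1 (α = 5): (5−10)(5−1)(5−3)(5−7) = (−5)·4·2·(−2) = 80 ≡ 2, so v_1 = 2^{−1} = 7 (mod 13).
  i = 2 (α = 10): (10−5)(10−1)(10−3)(10−7) = 5·9·7·3 = 945 ≡ 9, so v_2 = 9^{−1} = 3 (mod 13).
  i = 3 (α = 1): (1−5)(1−10)(1−3)(1−7) = (−4)·(−9)·(−2)·(−6) = 432 ≡ 3, so v_3 = 3^{−1} = 9 (mod 13).
  i = 4 (α = 3): (3−5)(3−10)(3−1)(3−7) = (−2)·(−7)·2·(−4) = −112 ≡ 5, so v_4 = 5^{−1} = 8 (mod 13).
  i = 5 (α = 7): (7−5)(7−10)(7−1)(7−3) = 2·(−3)·6·4 = −144 ≡ 12, so v_5 = 12^{−1} = 12 (mod 13).
  v = [7, 3, 9, 8, 12].
Step 2: syndromes of r = [11, 3, 1, 9, 0] (all sums mod 13).
  S_0 = Σ v_i r_i = 7·11 + 3·3 + 9·1 + 8·9 + 12·0 = 167 ≡ 11.
  S_1 = Σ v_i α_i r_i = 7·5·11 + 3·10·3 + 9·1·1 + 8·3·9 + 12·7·0 = 700 ≡ 11.
  α_i^2 mod 13 = [12, 9, 1, 9, 10].
  S_2 = Σ v_i α_i^2 r_i = 7·12·11 + 3·9·3 + 9·1·1 + 8·9·9 + 12·10·0 = 1662 ≡ 11.
  S = (11, 11, 11) ≠ 0, so r is not a codeword (an error is present).
Step 3: locate the error. For a single error e at position i, S_ℓ = v_i·e·α_i^ℓ, so α_err = S_1/S_0.
  S_0^{−1} = 11^{−1} = 6 (mod 13), so α_err = 11·6 = 66 ≡ 1 = α_3. Error position i = 3.
  Consistency check: S_2/S_1 = 11·6 = 66 ≡ 1 = α_err ✓ (single-error assumption holds).
Step 4: error magnitude e = S_0/v_3 = S_0·∏_{j≠3}(α_3 − α_j) = 11·3 = 33 ≡ 7 (mod 13).
Step 5: correct position 3: c_3 = r_3 − e = 1 − 7 ≡ 7 (mod 13). Hence c = [11, 3, 7, 9, 0].
  Check: interpolating c through the α_i gives m(x) = 6 + 1·x (degree < 2) with m(α_i) = c_i for every i, so c is indeed a codeword.
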